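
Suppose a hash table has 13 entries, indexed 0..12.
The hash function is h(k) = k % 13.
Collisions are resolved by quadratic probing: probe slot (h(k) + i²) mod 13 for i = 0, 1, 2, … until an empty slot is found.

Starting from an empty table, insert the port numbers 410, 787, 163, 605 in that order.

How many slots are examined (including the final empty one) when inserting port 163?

3

Insert 410: h=7, slot 7 empty → index 7.
Insert 787: h=7, slot 7 occupied → index 8.
Insert 163: h=7, slots 7,8 occupied → index 11.
Insert 605: h=7, slots 7,8,11 occupied → index 3.
Table: [_, _, _, 605, _, _, _, 410, 787, _, _, 163, _]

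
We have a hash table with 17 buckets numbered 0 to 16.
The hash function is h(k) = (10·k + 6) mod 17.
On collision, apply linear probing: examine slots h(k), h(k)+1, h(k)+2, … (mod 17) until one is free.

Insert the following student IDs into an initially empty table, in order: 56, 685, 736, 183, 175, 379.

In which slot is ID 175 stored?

Insert 56: h=5, slot 5 empty => index 5.
Insert 685: h=5, slot 5 occupied => index 6.
Insert 736: h=5, slots 5,6 occupied => index 7.
Insert 183: h=0, slot 0 empty => index 0.
Insert 175: h=5, slots 5,6,7 occupied => index 8.
Insert 379: h=5, slots 5,6,7,8 occupied => index 9.
Table: [183, —, —, —, —, 56, 685, 736, 175, 379, —, —, —, —, —, —, —]

8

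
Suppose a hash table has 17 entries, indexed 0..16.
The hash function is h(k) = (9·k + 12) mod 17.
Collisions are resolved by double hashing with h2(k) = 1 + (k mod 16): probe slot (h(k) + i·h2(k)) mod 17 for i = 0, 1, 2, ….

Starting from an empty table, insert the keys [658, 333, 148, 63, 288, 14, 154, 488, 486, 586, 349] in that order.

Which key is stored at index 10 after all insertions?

658: h=1 → slot 1
333: h=0 → slot 0
148: h=1, h2=5, probe 1,6 → slot 6
63: h=1, h2=16, probe 1,0,16 → slot 16
288: h=3 → slot 3
14: h=2 → slot 2
154: h=4 → slot 4
488: h=1, h2=9, probe 1,10 → slot 10
486: h=0, h2=7, probe 0,7 → slot 7
586: h=16, h2=11, probe 16,10,4,15 → slot 15
349: h=8 → slot 8
Table: [333, 658, 14, 288, 154, ∅, 148, 486, 349, ∅, 488, ∅, ∅, ∅, ∅, 586, 63]

488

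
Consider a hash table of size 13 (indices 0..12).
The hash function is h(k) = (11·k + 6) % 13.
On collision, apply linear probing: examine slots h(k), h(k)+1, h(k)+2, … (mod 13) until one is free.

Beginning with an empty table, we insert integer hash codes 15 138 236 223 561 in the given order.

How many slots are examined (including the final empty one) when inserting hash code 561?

Insert 15: h=2, slot 2 empty => index 2.
Insert 138: h=3, slot 3 empty => index 3.
Insert 236: h=2, slots 2,3 occupied => index 4.
Insert 223: h=2, slots 2,3,4 occupied => index 5.
Insert 561: h=2, slots 2,3,4,5 occupied => index 6.
Table: [-, -, 15, 138, 236, 223, 561, -, -, -, -, -, -]

5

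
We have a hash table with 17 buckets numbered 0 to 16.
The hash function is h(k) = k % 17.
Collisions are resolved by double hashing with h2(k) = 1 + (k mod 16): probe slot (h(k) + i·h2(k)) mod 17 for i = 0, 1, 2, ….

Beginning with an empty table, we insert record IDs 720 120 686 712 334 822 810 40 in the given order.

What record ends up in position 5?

720 hashes to 6; slot 6 is free -> place at 6.
120 hashes to 1; slot 1 is free -> place at 1.
686 hashes to 6, h2=15; 6 taken -> place at 4.
712 hashes to 15; slot 15 is free -> place at 15.
334 hashes to 11; slot 11 is free -> place at 11.
822 hashes to 6, h2=7; 6 taken -> place at 13.
810 hashes to 11, h2=11; 11 taken -> place at 5.
40 hashes to 6, h2=9; 6,15 taken -> place at 7.
Table: [∅, 120, ∅, ∅, 686, 810, 720, 40, ∅, ∅, ∅, 334, ∅, 822, ∅, 712, ∅]

810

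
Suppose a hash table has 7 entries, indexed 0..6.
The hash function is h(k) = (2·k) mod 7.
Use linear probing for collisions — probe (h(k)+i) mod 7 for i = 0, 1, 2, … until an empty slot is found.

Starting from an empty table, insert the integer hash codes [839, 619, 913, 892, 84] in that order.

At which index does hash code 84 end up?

839: h=5 → slot 5
619: h=6 → slot 6
913: h=6, probe 6,0 → slot 0
892: h=6, probe 6,0,1 → slot 1
84: h=0, probe 0,1,2 → slot 2
Table: [913, 892, 84, ∅, ∅, 839, 619]

2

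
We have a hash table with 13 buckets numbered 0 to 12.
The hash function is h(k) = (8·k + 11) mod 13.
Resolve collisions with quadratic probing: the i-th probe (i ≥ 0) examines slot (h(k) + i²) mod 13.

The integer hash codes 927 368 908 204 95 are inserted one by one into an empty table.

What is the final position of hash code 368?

Insert 927: h=4, slot 4 empty => index 4.
Insert 368: h=4, slot 4 occupied => index 5.
Insert 908: h=8, slot 8 empty => index 8.
Insert 204: h=5, slot 5 occupied => index 6.
Insert 95: h=4, slots 4,5,8 occupied => index 0.
Table: [95, ∅, ∅, ∅, 927, 368, 204, ∅, 908, ∅, ∅, ∅, ∅]

5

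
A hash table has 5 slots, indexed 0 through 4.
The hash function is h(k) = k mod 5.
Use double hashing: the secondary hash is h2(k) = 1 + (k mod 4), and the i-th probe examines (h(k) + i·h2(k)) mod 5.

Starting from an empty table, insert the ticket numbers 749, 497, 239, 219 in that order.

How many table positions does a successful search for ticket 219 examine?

749 hashes to 4; slot 4 is free → place at 4.
497 hashes to 2; slot 2 is free → place at 2.
239 hashes to 4, h2=4; 4 taken → place at 3.
219 hashes to 4, h2=4; 4,3,2 taken → place at 1.
Table: [_, 219, 497, 239, 749]
Lookup 219: h=4, h2=4, probe 4,3,2,1 → found at 1.

4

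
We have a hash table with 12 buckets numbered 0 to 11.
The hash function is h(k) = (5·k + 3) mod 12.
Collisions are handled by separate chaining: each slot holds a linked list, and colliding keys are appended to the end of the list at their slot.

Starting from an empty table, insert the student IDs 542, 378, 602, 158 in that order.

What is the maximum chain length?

542 → bucket 1
378 → bucket 9
602 → bucket 1 (collision)
158 → bucket 1 (collision)
Final buckets:
0: .
1: 542 -> 602 -> 158
2: .
3: .
4: .
5: .
6: .
7: .
8: .
9: 378
10: .
11: .

3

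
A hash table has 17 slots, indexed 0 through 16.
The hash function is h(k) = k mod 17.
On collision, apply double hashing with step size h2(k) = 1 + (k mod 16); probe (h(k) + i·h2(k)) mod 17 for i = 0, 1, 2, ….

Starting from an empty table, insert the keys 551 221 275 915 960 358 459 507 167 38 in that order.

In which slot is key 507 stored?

551: h=7 → slot 7
221: h=0 → slot 0
275: h=3 → slot 3
915: h=14 → slot 14
960: h=8 → slot 8
358: h=1 → slot 1
459: h=0, h2=12, probe 0,12 → slot 12
507: h=14, h2=12, probe 14,9 → slot 9
167: h=14, h2=8, probe 14,5 → slot 5
38: h=4 → slot 4
Table: [221, 358, ∅, 275, 38, 167, ∅, 551, 960, 507, ∅, ∅, 459, ∅, 915, ∅, ∅]

9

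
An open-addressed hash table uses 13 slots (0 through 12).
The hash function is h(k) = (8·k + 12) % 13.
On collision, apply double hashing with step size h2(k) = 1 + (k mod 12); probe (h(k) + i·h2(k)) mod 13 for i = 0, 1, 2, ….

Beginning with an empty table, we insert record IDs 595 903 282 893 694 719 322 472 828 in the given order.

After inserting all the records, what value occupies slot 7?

595: h=1 => slot 1
903: h=8 => slot 8
282: h=6 => slot 6
893: h=6, h2=6, probe 6,12 => slot 12
694: h=0 => slot 0
719: h=5 => slot 5
322: h=1, h2=11, probe 1,12,10 => slot 10
472: h=5, h2=5, probe 5,10,2 => slot 2
828: h=6, h2=1, probe 6,7 => slot 7
Table: [694, 595, 472, —, —, 719, 282, 828, 903, —, 322, —, 893]

828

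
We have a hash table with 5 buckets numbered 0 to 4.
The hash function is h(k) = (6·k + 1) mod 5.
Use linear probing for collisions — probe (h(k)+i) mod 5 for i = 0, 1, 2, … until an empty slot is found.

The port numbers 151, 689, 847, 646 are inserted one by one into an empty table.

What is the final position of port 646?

151 hashes to 2; slot 2 is free => place at 2.
689 hashes to 0; slot 0 is free => place at 0.
847 hashes to 3; slot 3 is free => place at 3.
646 hashes to 2; 2,3 taken => place at 4.
Table: [689, —, 151, 847, 646]

4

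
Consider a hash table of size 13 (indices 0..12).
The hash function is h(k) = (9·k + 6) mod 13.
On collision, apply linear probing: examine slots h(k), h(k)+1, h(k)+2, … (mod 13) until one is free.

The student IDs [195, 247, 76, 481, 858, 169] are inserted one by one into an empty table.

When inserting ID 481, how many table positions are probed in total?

3

Insert 195: h=6, slot 6 empty => index 6.
Insert 247: h=6, slot 6 occupied => index 7.
Insert 76: h=1, slot 1 empty => index 1.
Insert 481: h=6, slots 6,7 occupied => index 8.
Insert 858: h=6, slots 6,7,8 occupied => index 9.
Insert 169: h=6, slots 6,7,8,9 occupied => index 10.
Table: [_, 76, _, _, _, _, 195, 247, 481, 858, 169, _, _]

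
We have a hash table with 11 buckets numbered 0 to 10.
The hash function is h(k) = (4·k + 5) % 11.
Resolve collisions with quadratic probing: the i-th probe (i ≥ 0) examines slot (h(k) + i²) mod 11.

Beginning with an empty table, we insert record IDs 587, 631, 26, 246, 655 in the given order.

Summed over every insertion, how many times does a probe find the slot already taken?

6

Insert 587: h=10, slot 10 empty -> index 10.
Insert 631: h=10, slot 10 occupied -> index 0.
Insert 26: h=10, slots 10,0 occupied -> index 3.
Insert 246: h=10, slots 10,0,3 occupied -> index 8.
Insert 655: h=7, slot 7 empty -> index 7.
Table: [631, —, —, 26, —, —, —, 655, 246, —, 587]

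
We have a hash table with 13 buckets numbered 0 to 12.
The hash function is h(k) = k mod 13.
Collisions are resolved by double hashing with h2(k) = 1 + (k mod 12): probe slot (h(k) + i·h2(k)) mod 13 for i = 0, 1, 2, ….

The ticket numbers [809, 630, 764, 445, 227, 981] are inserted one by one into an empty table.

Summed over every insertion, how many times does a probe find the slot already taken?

5

809: h=3 => slot 3
630: h=6 => slot 6
764: h=10 => slot 10
445: h=3, h2=2, probe 3,5 => slot 5
227: h=6, h2=12, probe 6,5,4 => slot 4
981: h=6, h2=10, probe 6,3,0 => slot 0
Table: [981, _, _, 809, 227, 445, 630, _, _, _, 764, _, _]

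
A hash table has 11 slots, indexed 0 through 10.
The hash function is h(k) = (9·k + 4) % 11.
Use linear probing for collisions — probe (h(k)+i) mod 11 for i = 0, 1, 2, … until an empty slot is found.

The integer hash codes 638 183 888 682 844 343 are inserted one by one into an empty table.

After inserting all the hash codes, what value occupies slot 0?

844

638: h=4 -> slot 4
183: h=1 -> slot 1
888: h=10 -> slot 10
682: h=4, probe 4,5 -> slot 5
844: h=10, probe 10,0 -> slot 0
343: h=0, probe 0,1,2 -> slot 2
Table: [844, 183, 343, ., 638, 682, ., ., ., ., 888]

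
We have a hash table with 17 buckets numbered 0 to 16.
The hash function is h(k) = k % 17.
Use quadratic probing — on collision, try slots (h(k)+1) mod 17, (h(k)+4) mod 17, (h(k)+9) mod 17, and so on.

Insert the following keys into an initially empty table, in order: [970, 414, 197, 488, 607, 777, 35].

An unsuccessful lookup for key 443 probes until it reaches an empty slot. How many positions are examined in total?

3

Insert 970: h=1, slot 1 empty -> index 1.
Insert 414: h=6, slot 6 empty -> index 6.
Insert 197: h=10, slot 10 empty -> index 10.
Insert 488: h=12, slot 12 empty -> index 12.
Insert 607: h=12, slot 12 occupied -> index 13.
Insert 777: h=12, slots 12,13 occupied -> index 16.
Insert 35: h=1, slot 1 occupied -> index 2.
Table: [∅, 970, 35, ∅, ∅, ∅, 414, ∅, ∅, ∅, 197, ∅, 488, 607, ∅, ∅, 777]
Lookup 443: h=1, probe 1,2,5 → slot 5 empty, not found.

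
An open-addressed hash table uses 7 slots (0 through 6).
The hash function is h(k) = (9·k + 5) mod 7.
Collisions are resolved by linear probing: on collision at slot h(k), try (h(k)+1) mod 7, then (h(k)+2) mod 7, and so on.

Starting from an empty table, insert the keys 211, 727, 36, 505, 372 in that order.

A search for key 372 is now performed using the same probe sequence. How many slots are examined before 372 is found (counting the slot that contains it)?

5

Insert 211: h=0, slot 0 empty => index 0.
Insert 727: h=3, slot 3 empty => index 3.
Insert 36: h=0, slot 0 occupied => index 1.
Insert 505: h=0, slots 0,1 occupied => index 2.
Insert 372: h=0, slots 0,1,2,3 occupied => index 4.
Table: [211, 36, 505, 727, 372, _, _]
Lookup 372: h=0, probe 0,1,2,3,4 → found at 4.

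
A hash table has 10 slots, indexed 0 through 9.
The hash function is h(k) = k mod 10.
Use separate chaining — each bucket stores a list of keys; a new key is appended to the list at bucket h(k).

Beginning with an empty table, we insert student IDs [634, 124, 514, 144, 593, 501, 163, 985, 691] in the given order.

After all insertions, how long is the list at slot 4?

Insert 634: h=4, bucket 4 empty → new chain.
Insert 124: h=4, bucket 4 nonempty → append to chain.
Insert 514: h=4, bucket 4 nonempty → append to chain.
Insert 144: h=4, bucket 4 nonempty → append to chain.
Insert 593: h=3, bucket 3 empty → new chain.
Insert 501: h=1, bucket 1 empty → new chain.
Insert 163: h=3, bucket 3 nonempty → append to chain.
Insert 985: h=5, bucket 5 empty → new chain.
Insert 691: h=1, bucket 1 nonempty → append to chain.
Final buckets:
0: —
1: 501 -> 691
2: —
3: 593 -> 163
4: 634 -> 124 -> 514 -> 144
5: 985
6: —
7: —
8: —
9: —

4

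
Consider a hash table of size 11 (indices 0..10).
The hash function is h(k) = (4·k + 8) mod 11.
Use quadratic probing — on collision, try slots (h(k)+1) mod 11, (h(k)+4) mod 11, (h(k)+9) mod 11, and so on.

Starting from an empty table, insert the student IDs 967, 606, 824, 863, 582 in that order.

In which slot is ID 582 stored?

8

967: h=4 -> slot 4
606: h=1 -> slot 1
824: h=4, probe 4,5 -> slot 5
863: h=6 -> slot 6
582: h=4, probe 4,5,8 -> slot 8
Table: [-, 606, -, -, 967, 824, 863, -, 582, -, -]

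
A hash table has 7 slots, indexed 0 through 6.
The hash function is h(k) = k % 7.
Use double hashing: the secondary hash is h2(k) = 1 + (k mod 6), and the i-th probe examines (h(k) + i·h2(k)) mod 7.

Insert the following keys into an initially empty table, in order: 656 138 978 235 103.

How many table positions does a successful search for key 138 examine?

656: h=5 => slot 5
138: h=5, h2=1, probe 5,6 => slot 6
978: h=5, h2=1, probe 5,6,0 => slot 0
235: h=4 => slot 4
103: h=5, h2=2, probe 5,0,2 => slot 2
Table: [978, ∅, 103, ∅, 235, 656, 138]
Lookup 138: h=5, h2=1, probe 5,6 → found at 6.

2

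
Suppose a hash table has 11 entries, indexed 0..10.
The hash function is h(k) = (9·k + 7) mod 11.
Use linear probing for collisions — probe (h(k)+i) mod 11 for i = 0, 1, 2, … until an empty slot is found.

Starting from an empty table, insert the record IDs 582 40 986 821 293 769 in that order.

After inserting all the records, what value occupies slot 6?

821

582 hashes to 9; slot 9 is free => place at 9.
40 hashes to 4; slot 4 is free => place at 4.
986 hashes to 4; 4 taken => place at 5.
821 hashes to 4; 4,5 taken => place at 6.
293 hashes to 4; 4,5,6 taken => place at 7.
769 hashes to 9; 9 taken => place at 10.
Table: [_, _, _, _, 40, 986, 821, 293, _, 582, 769]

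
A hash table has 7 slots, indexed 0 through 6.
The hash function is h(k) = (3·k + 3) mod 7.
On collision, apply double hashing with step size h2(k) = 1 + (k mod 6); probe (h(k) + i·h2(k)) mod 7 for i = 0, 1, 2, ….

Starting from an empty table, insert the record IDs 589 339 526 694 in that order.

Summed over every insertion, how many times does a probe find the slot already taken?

3

Insert 589: h=6, slot 6 empty → index 6.
Insert 339: h=5, slot 5 empty → index 5.
Insert 526: h=6, h2=5, slot 6 occupied → index 4.
Insert 694: h=6, h2=5, slots 6,4 occupied → index 2.
Table: [., ., 694, ., 526, 339, 589]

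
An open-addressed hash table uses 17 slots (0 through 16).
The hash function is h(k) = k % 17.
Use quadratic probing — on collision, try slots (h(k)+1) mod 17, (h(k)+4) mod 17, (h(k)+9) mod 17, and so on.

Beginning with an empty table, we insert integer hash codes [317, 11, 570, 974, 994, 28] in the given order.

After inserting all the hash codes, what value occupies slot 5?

974

317: h=11 → slot 11
11: h=11, probe 11,12 → slot 12
570: h=9 → slot 9
974: h=5 → slot 5
994: h=8 → slot 8
28: h=11, probe 11,12,15 → slot 15
Table: [_, _, _, _, _, 974, _, _, 994, 570, _, 317, 11, _, _, 28, _]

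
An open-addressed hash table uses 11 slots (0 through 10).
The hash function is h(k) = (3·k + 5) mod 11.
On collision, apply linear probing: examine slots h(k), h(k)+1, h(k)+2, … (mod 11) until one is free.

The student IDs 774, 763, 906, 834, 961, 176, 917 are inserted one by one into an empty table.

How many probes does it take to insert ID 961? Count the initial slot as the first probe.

4

774: h=6 -> slot 6
763: h=6, probe 6,7 -> slot 7
906: h=6, probe 6,7,8 -> slot 8
834: h=10 -> slot 10
961: h=6, probe 6,7,8,9 -> slot 9
176: h=5 -> slot 5
917: h=6, probe 6,7,8,9,10,0 -> slot 0
Table: [917, —, —, —, —, 176, 774, 763, 906, 961, 834]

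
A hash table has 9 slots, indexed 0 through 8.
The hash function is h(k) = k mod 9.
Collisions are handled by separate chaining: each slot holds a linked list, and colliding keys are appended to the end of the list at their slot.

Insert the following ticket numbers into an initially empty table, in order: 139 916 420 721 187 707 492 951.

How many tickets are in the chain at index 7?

Insert 139: h=4, bucket 4 empty -> new chain.
Insert 916: h=7, bucket 7 empty -> new chain.
Insert 420: h=6, bucket 6 empty -> new chain.
Insert 721: h=1, bucket 1 empty -> new chain.
Insert 187: h=7, bucket 7 nonempty -> append to chain.
Insert 707: h=5, bucket 5 empty -> new chain.
Insert 492: h=6, bucket 6 nonempty -> append to chain.
Insert 951: h=6, bucket 6 nonempty -> append to chain.
Final buckets:
0: -
1: 721
2: -
3: -
4: 139
5: 707
6: 420 -> 492 -> 951
7: 916 -> 187
8: -

2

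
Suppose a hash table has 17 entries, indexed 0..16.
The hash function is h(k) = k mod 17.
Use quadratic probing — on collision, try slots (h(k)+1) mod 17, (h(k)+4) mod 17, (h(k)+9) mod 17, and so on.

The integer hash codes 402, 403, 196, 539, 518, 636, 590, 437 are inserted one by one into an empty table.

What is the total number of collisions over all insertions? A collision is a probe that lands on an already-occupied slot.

6

Insert 402: h=11, slot 11 empty -> index 11.
Insert 403: h=12, slot 12 empty -> index 12.
Insert 196: h=9, slot 9 empty -> index 9.
Insert 539: h=12, slot 12 occupied -> index 13.
Insert 518: h=8, slot 8 empty -> index 8.
Insert 636: h=7, slot 7 empty -> index 7.
Insert 590: h=12, slots 12,13 occupied -> index 16.
Insert 437: h=12, slots 12,13,16 occupied -> index 4.
Table: [—, —, —, —, 437, —, —, 636, 518, 196, —, 402, 403, 539, —, —, 590]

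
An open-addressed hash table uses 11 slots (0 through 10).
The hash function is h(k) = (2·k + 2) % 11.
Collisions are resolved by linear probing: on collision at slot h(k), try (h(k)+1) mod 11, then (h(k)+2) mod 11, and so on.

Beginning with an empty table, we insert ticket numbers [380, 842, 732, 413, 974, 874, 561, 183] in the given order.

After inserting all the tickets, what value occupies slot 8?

183

Insert 380: h=3, slot 3 empty → index 3.
Insert 842: h=3, slot 3 occupied → index 4.
Insert 732: h=3, slots 3,4 occupied → index 5.
Insert 413: h=3, slots 3,4,5 occupied → index 6.
Insert 974: h=3, slots 3,4,5,6 occupied → index 7.
Insert 874: h=1, slot 1 empty → index 1.
Insert 561: h=2, slot 2 empty → index 2.
Insert 183: h=5, slots 5,6,7 occupied → index 8.
Table: [., 874, 561, 380, 842, 732, 413, 974, 183, ., .]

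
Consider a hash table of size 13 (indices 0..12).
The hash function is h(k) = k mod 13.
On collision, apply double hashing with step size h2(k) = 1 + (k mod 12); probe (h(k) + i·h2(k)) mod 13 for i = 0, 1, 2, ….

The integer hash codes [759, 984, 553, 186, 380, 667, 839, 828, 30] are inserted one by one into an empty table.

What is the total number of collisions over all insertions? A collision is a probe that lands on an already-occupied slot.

759 hashes to 5; slot 5 is free => place at 5.
984 hashes to 9; slot 9 is free => place at 9.
553 hashes to 7; slot 7 is free => place at 7.
186 hashes to 4; slot 4 is free => place at 4.
380 hashes to 3; slot 3 is free => place at 3.
667 hashes to 4, h2=8; 4 taken => place at 12.
839 hashes to 7, h2=12; 7 taken => place at 6.
828 hashes to 9, h2=1; 9 taken => place at 10.
30 hashes to 4, h2=7; 4 taken => place at 11.
Table: [-, -, -, 380, 186, 759, 839, 553, -, 984, 828, 30, 667]

4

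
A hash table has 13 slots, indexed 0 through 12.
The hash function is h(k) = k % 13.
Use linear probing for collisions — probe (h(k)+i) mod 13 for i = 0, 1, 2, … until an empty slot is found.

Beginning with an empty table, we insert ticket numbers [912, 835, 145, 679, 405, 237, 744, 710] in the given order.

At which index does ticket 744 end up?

8

912: h=2 => slot 2
835: h=3 => slot 3
145: h=2, probe 2,3,4 => slot 4
679: h=3, probe 3,4,5 => slot 5
405: h=2, probe 2,3,4,5,6 => slot 6
237: h=3, probe 3,4,5,6,7 => slot 7
744: h=3, probe 3,4,5,6,7,8 => slot 8
710: h=8, probe 8,9 => slot 9
Table: [_, _, 912, 835, 145, 679, 405, 237, 744, 710, _, _, _]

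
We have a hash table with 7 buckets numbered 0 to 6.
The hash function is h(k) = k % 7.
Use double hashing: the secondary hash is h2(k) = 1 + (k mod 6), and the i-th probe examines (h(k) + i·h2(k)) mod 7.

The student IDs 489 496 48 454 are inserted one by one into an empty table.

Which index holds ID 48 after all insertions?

0

489: h=6 => slot 6
496: h=6, h2=5, probe 6,4 => slot 4
48: h=6, h2=1, probe 6,0 => slot 0
454: h=6, h2=5, probe 6,4,2 => slot 2
Table: [48, ., 454, ., 496, ., 489]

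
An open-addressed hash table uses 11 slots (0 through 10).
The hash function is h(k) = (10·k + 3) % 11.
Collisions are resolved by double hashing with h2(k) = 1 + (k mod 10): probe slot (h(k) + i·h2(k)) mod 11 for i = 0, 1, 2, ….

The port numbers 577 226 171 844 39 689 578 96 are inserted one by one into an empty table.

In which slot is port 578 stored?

577 hashes to 9; slot 9 is free -> place at 9.
226 hashes to 8; slot 8 is free -> place at 8.
171 hashes to 8, h2=2; 8 taken -> place at 10.
844 hashes to 6; slot 6 is free -> place at 6.
39 hashes to 8, h2=10; 8 taken -> place at 7.
689 hashes to 7, h2=10; 7,6 taken -> place at 5.
578 hashes to 8, h2=9; 8,6 taken -> place at 4.
96 hashes to 6, h2=7; 6 taken -> place at 2.
Table: [., ., 96, ., 578, 689, 844, 39, 226, 577, 171]

4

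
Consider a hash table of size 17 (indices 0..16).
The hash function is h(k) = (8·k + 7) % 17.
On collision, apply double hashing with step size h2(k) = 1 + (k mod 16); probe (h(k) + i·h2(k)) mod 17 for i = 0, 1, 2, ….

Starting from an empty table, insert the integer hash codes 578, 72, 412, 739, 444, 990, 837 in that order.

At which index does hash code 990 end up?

578 hashes to 7; slot 7 is free => place at 7.
72 hashes to 5; slot 5 is free => place at 5.
412 hashes to 5, h2=13; 5 taken => place at 1.
739 hashes to 3; slot 3 is free => place at 3.
444 hashes to 6; slot 6 is free => place at 6.
990 hashes to 5, h2=15; 5,3,1 taken => place at 16.
837 hashes to 5, h2=6; 5 taken => place at 11.
Table: [—, 412, —, 739, —, 72, 444, 578, —, —, —, 837, —, —, —, —, 990]

16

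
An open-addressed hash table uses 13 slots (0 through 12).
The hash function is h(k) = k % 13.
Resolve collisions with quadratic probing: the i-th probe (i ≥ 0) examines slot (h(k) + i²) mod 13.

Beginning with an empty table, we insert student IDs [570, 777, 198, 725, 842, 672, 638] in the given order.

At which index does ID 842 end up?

570 hashes to 11; slot 11 is free -> place at 11.
777 hashes to 10; slot 10 is free -> place at 10.
198 hashes to 3; slot 3 is free -> place at 3.
725 hashes to 10; 10,11 taken -> place at 1.
842 hashes to 10; 10,11,1 taken -> place at 6.
672 hashes to 9; slot 9 is free -> place at 9.
638 hashes to 1; 1 taken -> place at 2.
Table: [-, 725, 638, 198, -, -, 842, -, -, 672, 777, 570, -]

6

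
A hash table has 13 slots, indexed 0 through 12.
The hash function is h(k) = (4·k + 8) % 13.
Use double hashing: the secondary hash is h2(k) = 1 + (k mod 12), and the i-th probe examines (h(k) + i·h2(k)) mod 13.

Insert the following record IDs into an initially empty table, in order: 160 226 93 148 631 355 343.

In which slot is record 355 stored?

6

160: h=11 => slot 11
226: h=2 => slot 2
93: h=3 => slot 3
148: h=2, h2=5, probe 2,7 => slot 7
631: h=10 => slot 10
355: h=11, h2=8, probe 11,6 => slot 6
343: h=2, h2=8, probe 2,10,5 => slot 5
Table: [_, _, 226, 93, _, 343, 355, 148, _, _, 631, 160, _]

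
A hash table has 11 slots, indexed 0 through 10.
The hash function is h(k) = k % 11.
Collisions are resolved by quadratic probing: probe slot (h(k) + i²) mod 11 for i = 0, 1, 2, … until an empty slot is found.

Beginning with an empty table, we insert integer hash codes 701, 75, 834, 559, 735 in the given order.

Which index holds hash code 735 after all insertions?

701: h=8 → slot 8
75: h=9 → slot 9
834: h=9, probe 9,10 → slot 10
559: h=9, probe 9,10,2 → slot 2
735: h=9, probe 9,10,2,7 → slot 7
Table: [-, -, 559, -, -, -, -, 735, 701, 75, 834]

7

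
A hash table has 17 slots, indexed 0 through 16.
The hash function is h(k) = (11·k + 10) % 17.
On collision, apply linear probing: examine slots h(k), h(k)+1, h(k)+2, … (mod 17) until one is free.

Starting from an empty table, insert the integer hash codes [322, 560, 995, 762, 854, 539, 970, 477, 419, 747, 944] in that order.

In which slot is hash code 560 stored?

0

Insert 322: h=16, slot 16 empty => index 16.
Insert 560: h=16, slot 16 occupied => index 0.
Insert 995: h=7, slot 7 empty => index 7.
Insert 762: h=11, slot 11 empty => index 11.
Insert 854: h=3, slot 3 empty => index 3.
Insert 539: h=6, slot 6 empty => index 6.
Insert 970: h=4, slot 4 empty => index 4.
Insert 477: h=4, slot 4 occupied => index 5.
Insert 419: h=12, slot 12 empty => index 12.
Insert 747: h=16, slots 16,0 occupied => index 1.
Insert 944: h=7, slot 7 occupied => index 8.
Table: [560, 747, _, 854, 970, 477, 539, 995, 944, _, _, 762, 419, _, _, _, 322]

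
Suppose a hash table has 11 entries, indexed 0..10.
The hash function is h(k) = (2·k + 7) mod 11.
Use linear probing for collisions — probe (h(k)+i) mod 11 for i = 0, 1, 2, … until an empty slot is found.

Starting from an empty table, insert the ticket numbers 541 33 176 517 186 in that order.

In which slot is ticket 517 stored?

9

541: h=0 -> slot 0
33: h=7 -> slot 7
176: h=7, probe 7,8 -> slot 8
517: h=7, probe 7,8,9 -> slot 9
186: h=5 -> slot 5
Table: [541, -, -, -, -, 186, -, 33, 176, 517, -]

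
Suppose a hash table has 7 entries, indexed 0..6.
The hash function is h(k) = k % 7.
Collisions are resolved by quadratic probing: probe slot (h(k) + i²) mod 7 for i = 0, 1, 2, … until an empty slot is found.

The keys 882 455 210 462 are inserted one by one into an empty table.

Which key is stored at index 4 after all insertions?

Insert 882: h=0, slot 0 empty -> index 0.
Insert 455: h=0, slot 0 occupied -> index 1.
Insert 210: h=0, slots 0,1 occupied -> index 4.
Insert 462: h=0, slots 0,1,4 occupied -> index 2.
Table: [882, 455, 462, ., 210, ., .]

210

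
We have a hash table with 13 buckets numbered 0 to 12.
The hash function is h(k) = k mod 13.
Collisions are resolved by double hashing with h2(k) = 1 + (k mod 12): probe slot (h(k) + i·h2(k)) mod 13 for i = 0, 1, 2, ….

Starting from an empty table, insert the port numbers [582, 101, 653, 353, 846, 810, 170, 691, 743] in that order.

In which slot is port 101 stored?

3

582: h=10 -> slot 10
101: h=10, h2=6, probe 10,3 -> slot 3
653: h=3, h2=6, probe 3,9 -> slot 9
353: h=2 -> slot 2
846: h=1 -> slot 1
810: h=4 -> slot 4
170: h=1, h2=3, probe 1,4,7 -> slot 7
691: h=2, h2=8, probe 2,10,5 -> slot 5
743: h=2, h2=12, probe 2,1,0 -> slot 0
Table: [743, 846, 353, 101, 810, 691, ., 170, ., 653, 582, ., .]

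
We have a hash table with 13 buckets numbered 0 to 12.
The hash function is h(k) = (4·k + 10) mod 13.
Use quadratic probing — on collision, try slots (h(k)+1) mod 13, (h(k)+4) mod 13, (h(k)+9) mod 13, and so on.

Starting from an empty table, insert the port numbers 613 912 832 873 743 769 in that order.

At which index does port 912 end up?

6

613 hashes to 5; slot 5 is free -> place at 5.
912 hashes to 5; 5 taken -> place at 6.
832 hashes to 10; slot 10 is free -> place at 10.
873 hashes to 5; 5,6 taken -> place at 9.
743 hashes to 5; 5,6,9 taken -> place at 1.
769 hashes to 5; 5,6,9,1 taken -> place at 8.
Table: [., 743, ., ., ., 613, 912, ., 769, 873, 832, ., .]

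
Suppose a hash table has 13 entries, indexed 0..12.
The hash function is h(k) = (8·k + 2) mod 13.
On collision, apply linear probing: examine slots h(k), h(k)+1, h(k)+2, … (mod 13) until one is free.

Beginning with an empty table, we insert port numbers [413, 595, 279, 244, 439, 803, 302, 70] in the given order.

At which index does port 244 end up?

Insert 413: h=4, slot 4 empty -> index 4.
Insert 595: h=4, slot 4 occupied -> index 5.
Insert 279: h=11, slot 11 empty -> index 11.
Insert 244: h=4, slots 4,5 occupied -> index 6.
Insert 439: h=4, slots 4,5,6 occupied -> index 7.
Insert 803: h=4, slots 4,5,6,7 occupied -> index 8.
Insert 302: h=0, slot 0 empty -> index 0.
Insert 70: h=3, slot 3 empty -> index 3.
Table: [302, -, -, 70, 413, 595, 244, 439, 803, -, -, 279, -]

6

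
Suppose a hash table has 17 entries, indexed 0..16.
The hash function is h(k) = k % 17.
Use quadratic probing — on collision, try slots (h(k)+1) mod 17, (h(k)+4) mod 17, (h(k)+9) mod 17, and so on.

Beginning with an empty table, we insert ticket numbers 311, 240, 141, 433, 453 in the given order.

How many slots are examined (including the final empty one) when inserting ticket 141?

2

Insert 311: h=5, slot 5 empty → index 5.
Insert 240: h=2, slot 2 empty → index 2.
Insert 141: h=5, slot 5 occupied → index 6.
Insert 433: h=8, slot 8 empty → index 8.
Insert 453: h=11, slot 11 empty → index 11.
Table: [_, _, 240, _, _, 311, 141, _, 433, _, _, 453, _, _, _, _, _]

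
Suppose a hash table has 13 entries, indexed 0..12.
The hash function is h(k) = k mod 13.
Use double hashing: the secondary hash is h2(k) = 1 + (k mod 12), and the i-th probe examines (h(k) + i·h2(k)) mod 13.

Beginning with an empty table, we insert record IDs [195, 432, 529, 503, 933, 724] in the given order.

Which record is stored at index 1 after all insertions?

724

195 hashes to 0; slot 0 is free => place at 0.
432 hashes to 3; slot 3 is free => place at 3.
529 hashes to 9; slot 9 is free => place at 9.
503 hashes to 9, h2=12; 9 taken => place at 8.
933 hashes to 10; slot 10 is free => place at 10.
724 hashes to 9, h2=5; 9 taken => place at 1.
Table: [195, 724, —, 432, —, —, —, —, 503, 529, 933, —, —]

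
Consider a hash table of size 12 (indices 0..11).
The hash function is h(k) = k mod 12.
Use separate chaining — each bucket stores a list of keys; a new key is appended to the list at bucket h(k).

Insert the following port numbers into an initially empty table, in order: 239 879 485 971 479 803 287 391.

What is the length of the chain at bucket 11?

5

Insert 239: h=11, bucket 11 empty → new chain.
Insert 879: h=3, bucket 3 empty → new chain.
Insert 485: h=5, bucket 5 empty → new chain.
Insert 971: h=11, bucket 11 nonempty → append to chain.
Insert 479: h=11, bucket 11 nonempty → append to chain.
Insert 803: h=11, bucket 11 nonempty → append to chain.
Insert 287: h=11, bucket 11 nonempty → append to chain.
Insert 391: h=7, bucket 7 empty → new chain.
Final buckets:
0: _
1: _
2: _
3: 879
4: _
5: 485
6: _
7: 391
8: _
9: _
10: _
11: 239 -> 971 -> 479 -> 803 -> 287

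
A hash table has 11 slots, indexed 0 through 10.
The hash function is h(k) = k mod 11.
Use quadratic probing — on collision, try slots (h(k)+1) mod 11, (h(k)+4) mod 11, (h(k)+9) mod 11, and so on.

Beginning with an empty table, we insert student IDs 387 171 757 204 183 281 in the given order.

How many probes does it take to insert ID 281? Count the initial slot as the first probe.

3

387: h=2 => slot 2
171: h=6 => slot 6
757: h=9 => slot 9
204: h=6, probe 6,7 => slot 7
183: h=7, probe 7,8 => slot 8
281: h=6, probe 6,7,10 => slot 10
Table: [_, _, 387, _, _, _, 171, 204, 183, 757, 281]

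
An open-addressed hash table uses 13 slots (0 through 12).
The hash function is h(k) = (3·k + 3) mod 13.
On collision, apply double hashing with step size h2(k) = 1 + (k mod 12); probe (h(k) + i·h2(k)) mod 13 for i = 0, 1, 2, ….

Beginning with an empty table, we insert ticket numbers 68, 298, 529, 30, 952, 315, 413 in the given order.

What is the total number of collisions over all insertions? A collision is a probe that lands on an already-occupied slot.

Insert 68: h=12, slot 12 empty -> index 12.
Insert 298: h=0, slot 0 empty -> index 0.
Insert 529: h=4, slot 4 empty -> index 4.
Insert 30: h=2, slot 2 empty -> index 2.
Insert 952: h=12, h2=5, slots 12,4 occupied -> index 9.
Insert 315: h=12, h2=4, slot 12 occupied -> index 3.
Insert 413: h=7, slot 7 empty -> index 7.
Table: [298, —, 30, 315, 529, —, —, 413, —, 952, —, —, 68]

3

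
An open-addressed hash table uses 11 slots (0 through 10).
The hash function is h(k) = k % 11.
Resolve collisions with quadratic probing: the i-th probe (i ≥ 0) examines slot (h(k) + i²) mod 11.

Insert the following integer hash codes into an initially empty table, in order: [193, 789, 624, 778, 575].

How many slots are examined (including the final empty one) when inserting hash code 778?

193 hashes to 6; slot 6 is free → place at 6.
789 hashes to 8; slot 8 is free → place at 8.
624 hashes to 8; 8 taken → place at 9.
778 hashes to 8; 8,9 taken → place at 1.
575 hashes to 3; slot 3 is free → place at 3.
Table: [-, 778, -, 575, -, -, 193, -, 789, 624, -]

3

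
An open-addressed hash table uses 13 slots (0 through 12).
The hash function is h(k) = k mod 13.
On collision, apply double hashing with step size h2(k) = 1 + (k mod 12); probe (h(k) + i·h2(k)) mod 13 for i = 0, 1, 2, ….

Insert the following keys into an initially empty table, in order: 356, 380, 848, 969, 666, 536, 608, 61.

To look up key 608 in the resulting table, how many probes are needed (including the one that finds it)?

356 hashes to 5; slot 5 is free => place at 5.
380 hashes to 3; slot 3 is free => place at 3.
848 hashes to 3, h2=9; 3 taken => place at 12.
969 hashes to 7; slot 7 is free => place at 7.
666 hashes to 3, h2=7; 3 taken => place at 10.
536 hashes to 3, h2=9; 3,12 taken => place at 8.
608 hashes to 10, h2=9; 10 taken => place at 6.
61 hashes to 9; slot 9 is free => place at 9.
Table: [-, -, -, 380, -, 356, 608, 969, 536, 61, 666, -, 848]
Lookup 608: h=10, h2=9, probe 10,6 → found at 6.

2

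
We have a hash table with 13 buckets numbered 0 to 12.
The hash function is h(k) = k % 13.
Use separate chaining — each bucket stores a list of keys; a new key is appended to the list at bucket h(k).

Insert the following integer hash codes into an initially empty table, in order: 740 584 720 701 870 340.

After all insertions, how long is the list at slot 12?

4

740 -> bucket 12
584 -> bucket 12 (collision)
720 -> bucket 5
701 -> bucket 12 (collision)
870 -> bucket 12 (collision)
340 -> bucket 2
Final buckets:
0: —
1: —
2: 340
3: —
4: —
5: 720
6: —
7: —
8: —
9: —
10: —
11: —
12: 740 -> 584 -> 701 -> 870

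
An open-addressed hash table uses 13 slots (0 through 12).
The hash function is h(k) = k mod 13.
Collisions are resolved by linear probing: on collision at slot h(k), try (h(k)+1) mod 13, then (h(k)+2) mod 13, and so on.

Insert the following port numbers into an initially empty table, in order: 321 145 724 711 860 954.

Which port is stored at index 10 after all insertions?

724

321: h=9 -> slot 9
145: h=2 -> slot 2
724: h=9, probe 9,10 -> slot 10
711: h=9, probe 9,10,11 -> slot 11
860: h=2, probe 2,3 -> slot 3
954: h=5 -> slot 5
Table: [-, -, 145, 860, -, 954, -, -, -, 321, 724, 711, -]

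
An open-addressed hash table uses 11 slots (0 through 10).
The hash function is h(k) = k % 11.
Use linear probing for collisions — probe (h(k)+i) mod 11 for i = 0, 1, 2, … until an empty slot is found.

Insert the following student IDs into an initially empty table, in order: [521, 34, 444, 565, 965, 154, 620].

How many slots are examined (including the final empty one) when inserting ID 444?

Insert 521: h=4, slot 4 empty -> index 4.
Insert 34: h=1, slot 1 empty -> index 1.
Insert 444: h=4, slot 4 occupied -> index 5.
Insert 565: h=4, slots 4,5 occupied -> index 6.
Insert 965: h=8, slot 8 empty -> index 8.
Insert 154: h=0, slot 0 empty -> index 0.
Insert 620: h=4, slots 4,5,6 occupied -> index 7.
Table: [154, 34, _, _, 521, 444, 565, 620, 965, _, _]

2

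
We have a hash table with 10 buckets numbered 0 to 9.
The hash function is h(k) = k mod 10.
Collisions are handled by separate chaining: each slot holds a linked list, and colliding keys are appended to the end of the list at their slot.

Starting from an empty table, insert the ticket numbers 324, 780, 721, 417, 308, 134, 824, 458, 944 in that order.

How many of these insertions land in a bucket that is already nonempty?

4

324 → bucket 4
780 → bucket 0
721 → bucket 1
417 → bucket 7
308 → bucket 8
134 → bucket 4 (collision)
824 → bucket 4 (collision)
458 → bucket 8 (collision)
944 → bucket 4 (collision)
Final buckets:
0: 780
1: 721
2: —
3: —
4: 324 -> 134 -> 824 -> 944
5: —
6: —
7: 417
8: 308 -> 458
9: —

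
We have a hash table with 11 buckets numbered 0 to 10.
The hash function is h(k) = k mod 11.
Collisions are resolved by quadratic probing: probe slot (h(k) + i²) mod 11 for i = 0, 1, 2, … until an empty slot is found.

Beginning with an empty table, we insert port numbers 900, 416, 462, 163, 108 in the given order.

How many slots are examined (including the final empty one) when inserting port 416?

2

900 hashes to 9; slot 9 is free -> place at 9.
416 hashes to 9; 9 taken -> place at 10.
462 hashes to 0; slot 0 is free -> place at 0.
163 hashes to 9; 9,10 taken -> place at 2.
108 hashes to 9; 9,10,2 taken -> place at 7.
Table: [462, —, 163, —, —, —, —, 108, —, 900, 416]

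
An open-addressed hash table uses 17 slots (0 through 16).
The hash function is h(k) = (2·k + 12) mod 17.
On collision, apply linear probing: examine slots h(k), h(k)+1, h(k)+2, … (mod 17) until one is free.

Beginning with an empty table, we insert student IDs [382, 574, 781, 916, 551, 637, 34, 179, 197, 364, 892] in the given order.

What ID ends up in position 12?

637

Insert 382: h=11, slot 11 empty => index 11.
Insert 574: h=4, slot 4 empty => index 4.
Insert 781: h=10, slot 10 empty => index 10.
Insert 916: h=8, slot 8 empty => index 8.
Insert 551: h=9, slot 9 empty => index 9.
Insert 637: h=11, slot 11 occupied => index 12.
Insert 34: h=12, slot 12 occupied => index 13.
Insert 179: h=13, slot 13 occupied => index 14.
Insert 197: h=15, slot 15 empty => index 15.
Insert 364: h=9, slots 9,10,11,12,13,14,15 occupied => index 16.
Insert 892: h=11, slots 11,12,13,14,15,16 occupied => index 0.
Table: [892, ∅, ∅, ∅, 574, ∅, ∅, ∅, 916, 551, 781, 382, 637, 34, 179, 197, 364]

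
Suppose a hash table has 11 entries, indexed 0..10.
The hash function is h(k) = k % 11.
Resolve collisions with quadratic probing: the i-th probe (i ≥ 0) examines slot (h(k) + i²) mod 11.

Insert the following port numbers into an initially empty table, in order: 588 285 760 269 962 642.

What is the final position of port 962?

588: h=5 -> slot 5
285: h=10 -> slot 10
760: h=1 -> slot 1
269: h=5, probe 5,6 -> slot 6
962: h=5, probe 5,6,9 -> slot 9
642: h=4 -> slot 4
Table: [_, 760, _, _, 642, 588, 269, _, _, 962, 285]

9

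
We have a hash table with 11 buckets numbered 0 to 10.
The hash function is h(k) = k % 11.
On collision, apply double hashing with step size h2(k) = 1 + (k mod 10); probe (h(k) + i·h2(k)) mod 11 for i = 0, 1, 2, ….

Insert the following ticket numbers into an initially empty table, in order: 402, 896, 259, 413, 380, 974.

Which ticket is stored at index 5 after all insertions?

896

Insert 402: h=6, slot 6 empty => index 6.
Insert 896: h=5, slot 5 empty => index 5.
Insert 259: h=6, h2=10, slots 6,5 occupied => index 4.
Insert 413: h=6, h2=4, slot 6 occupied => index 10.
Insert 380: h=6, h2=1, slot 6 occupied => index 7.
Insert 974: h=6, h2=5, slot 6 occupied => index 0.
Table: [974, ., ., ., 259, 896, 402, 380, ., ., 413]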